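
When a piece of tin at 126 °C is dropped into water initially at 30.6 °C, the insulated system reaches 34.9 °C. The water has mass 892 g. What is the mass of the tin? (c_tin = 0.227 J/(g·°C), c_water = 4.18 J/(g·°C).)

m ≈ 775 g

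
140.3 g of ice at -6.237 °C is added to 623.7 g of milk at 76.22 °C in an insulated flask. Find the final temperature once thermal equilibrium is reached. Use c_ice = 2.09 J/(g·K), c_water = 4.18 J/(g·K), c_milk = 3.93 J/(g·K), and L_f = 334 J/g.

T_f ≈ 45.5 °C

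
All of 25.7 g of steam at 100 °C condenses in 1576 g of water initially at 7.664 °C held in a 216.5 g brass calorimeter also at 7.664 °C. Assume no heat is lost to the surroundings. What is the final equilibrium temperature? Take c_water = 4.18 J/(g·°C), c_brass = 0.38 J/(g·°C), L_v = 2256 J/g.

T_f ≈ 17.7 °C

Energy conservation, ΣQ = 0:
latent heat released on condensation: 25.7·2256 = 57979
  condensed water 100 °C→T: 107.43(T − 100)
  water warms: 1576·4.18·(T − 7.664) = 6587.7(T − 7.664)
  brass cup: 216.5·0.38·(T − 7.664) = 82.27(T − 7.664)
6777.4 T = 57979 + 10743 + 51118 = 119840
T ≈ 17.68 °C, under the boiling point, so the assumption holds.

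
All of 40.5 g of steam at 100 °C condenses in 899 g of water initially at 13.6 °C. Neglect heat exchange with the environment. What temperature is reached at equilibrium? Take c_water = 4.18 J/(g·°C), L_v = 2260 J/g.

T_f ≈ 40.6 °C

Sum of m c ΔT and latent-heat terms is zero:
steam→water at 100 °C releases m L_v = 40.5×2260 = 91530; condensed water 100 °C→T: 169.29(T − 100); water warms: 899×4.18×(T − 13.6) = 3757.8(T − 13.6)
3927.1 T = 91530 + 16929 + 51106 = 159565
T ≈ 40.63 °C (< 100 °C, so full condensation is consistent).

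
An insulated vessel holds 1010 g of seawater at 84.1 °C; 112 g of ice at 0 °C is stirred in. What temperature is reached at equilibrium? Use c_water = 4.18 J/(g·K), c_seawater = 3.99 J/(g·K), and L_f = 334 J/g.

T_f ≈ 67.0 °C

Net heat exchanged in the isolated system is zero:
melt ice: 112·334 = 37408
  meltwater 0→T: 112·4.18·T = 468.16 T
  seawater: 4029.9(T − 84.1)
4498.1 T = 338915 − 37408 = 301507
T ≈ 67.03 °C. Since T > 0 °C, the all-ice-melts assumption holds.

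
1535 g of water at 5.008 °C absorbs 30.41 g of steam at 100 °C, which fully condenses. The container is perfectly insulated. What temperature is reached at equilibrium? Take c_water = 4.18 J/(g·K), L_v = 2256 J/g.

Energy conservation, ΣQ = 0:
latent heat released on condensation: 30.41·2256 = 68605; condensate cools 100→T: 30.41·4.18·(T − 100) = 127.11(T − 100); original water: 6416.3(T − 5.008)
6543.4 T = 68605 + 12711 + 32133 = 113449
T ≈ 17.34 °C, under the boiling point, so the assumption holds.

T_f ≈ 17.3 °C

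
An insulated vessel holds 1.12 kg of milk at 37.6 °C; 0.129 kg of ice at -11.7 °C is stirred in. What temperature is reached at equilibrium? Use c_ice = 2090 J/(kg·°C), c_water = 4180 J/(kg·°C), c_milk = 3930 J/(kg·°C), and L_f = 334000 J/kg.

T_f ≈ 24.1 °C

Let T be the final temperature. ΣQ_i = 0:
warm ice to 0 °C: 0.129·2090·(0 − (-11.7)) = 3154.4
  fusion: m_ice L_f = 0.129·334000 = 43086
  meltwater 0→T: 0.129·4180·T = 539.22 T
  milk: 4401.6(T − 37.6)
4940.8 T = 165500 − 46240 = 119260
T ≈ 24.14 °C (positive, so assuming full melt was valid).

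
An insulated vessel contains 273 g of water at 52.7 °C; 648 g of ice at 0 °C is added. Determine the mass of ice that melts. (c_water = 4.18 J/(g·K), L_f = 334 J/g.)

m_melted ≈ 180 g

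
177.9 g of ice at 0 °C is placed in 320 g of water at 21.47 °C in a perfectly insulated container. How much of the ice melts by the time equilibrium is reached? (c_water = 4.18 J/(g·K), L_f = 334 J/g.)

m_melted ≈ 86 g

Cooling the water to 0 °C releases 320×4.18×21.47 = 28718 J.
To melt every bit of ice: 177.9×334 = 59419 J.
That's not enough to melt it all — equilibrium is at 0 °C with ice remaining.
Mass melted = 28718/334 ≈ 85.98 g.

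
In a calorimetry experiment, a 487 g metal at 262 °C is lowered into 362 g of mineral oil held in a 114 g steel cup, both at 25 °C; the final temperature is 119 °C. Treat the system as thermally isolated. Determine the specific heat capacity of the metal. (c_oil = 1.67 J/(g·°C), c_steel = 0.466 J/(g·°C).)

Heat gained plus heat lost sum to zero:
487×c×(119 − 262) + 362×1.67×(119 − 25) + 114×0.466×(119 − 25) = 0
-69641 c = -61820
c = -61820/-69641 ≈ 0.8877 J/(g·°C)

c ≈ 0.888 J/(g·°C)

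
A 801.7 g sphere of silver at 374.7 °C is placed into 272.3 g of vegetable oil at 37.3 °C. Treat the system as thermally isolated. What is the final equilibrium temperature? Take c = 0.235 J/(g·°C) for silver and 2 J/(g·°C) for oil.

T_f ≈ 124.0 °C

With ΣQ=0 the equilibrium temperature is the m·c-weighted mean:
T_f = (188.4*374.7 + 544.6*37.3) / (188.4 + 544.6)
    = 90907 / 733 ≈ 124.02 °C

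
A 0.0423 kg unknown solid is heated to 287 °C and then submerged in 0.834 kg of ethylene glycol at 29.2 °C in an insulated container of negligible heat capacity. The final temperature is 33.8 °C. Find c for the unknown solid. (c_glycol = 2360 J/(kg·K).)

Net heat exchanged in the isolated system is zero:
0.0423·c·(33.8 − 287) + 0.834·2360·(33.8 − 29.2) = 0
-10.71 c = -9053.9
c = -9053.9/-10.71 ≈ 845.3 J/(kg·K)

c ≈ 845 J/(kg·K)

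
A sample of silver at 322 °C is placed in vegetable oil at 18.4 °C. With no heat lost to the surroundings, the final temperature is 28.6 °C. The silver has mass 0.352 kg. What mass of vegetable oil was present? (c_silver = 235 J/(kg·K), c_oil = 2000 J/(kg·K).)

|Q_silver| = |Q_oil|:
0.352×235×(322 − 28.6) = m×2000×(28.6 − 18.4)
20400 m = 24270  ⇒  m ≈ 1.19 kg

m ≈ 1.19 kg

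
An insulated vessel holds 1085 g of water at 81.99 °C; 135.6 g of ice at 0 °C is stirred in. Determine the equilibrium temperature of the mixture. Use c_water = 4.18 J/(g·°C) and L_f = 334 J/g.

Let T be the final temperature. ΣQ_i = 0:
melt ice: 135.6·334 = 45290; meltwater 0→T: 135.6·4.18·T = 566.81 T; water cools: 1085·4.18·(T − 81.99) = 4535.3(T − 81.99)
5102.1 T = 371849 − 45290 = 326559
T ≈ 64.00 °C. Since T > 0 °C, the all-ice-melts assumption holds.

T_f ≈ 64.0 °C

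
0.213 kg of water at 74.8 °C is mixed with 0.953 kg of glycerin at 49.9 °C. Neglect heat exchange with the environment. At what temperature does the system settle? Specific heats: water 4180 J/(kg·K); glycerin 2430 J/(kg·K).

T_f ≈ 56.8 °C

Setting the total heat transfer to zero:
0.213·4180·(T − 74.8) + 0.953·2430·(T − 49.9) = 0
890.34(T − 74.8) + 2315.8(T − 49.9) = 0
3206.1 T = 182155
T ≈ 56.81 °C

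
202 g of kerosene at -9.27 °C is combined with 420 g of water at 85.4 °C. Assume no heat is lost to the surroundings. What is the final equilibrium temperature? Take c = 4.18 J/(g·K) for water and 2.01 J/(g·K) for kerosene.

T_f ≈ 67.6 °C

T_f is the heat-capacity-weighted average of the initial temperatures:
T_f = (1755.6×85.4 + 406.02×(-9.27)) / (1755.6 + 406.02)
    = 146164 / 2161.6 ≈ 67.62 °C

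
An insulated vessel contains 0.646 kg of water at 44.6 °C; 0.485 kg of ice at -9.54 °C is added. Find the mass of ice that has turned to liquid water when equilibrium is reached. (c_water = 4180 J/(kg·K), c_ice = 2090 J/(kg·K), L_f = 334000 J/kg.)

m_melted ≈ 0.332 kg

Water can give up m c ΔT = 0.646·4180·44.6 = 120432 J before reaching 0 °C.
Of that, 0.485·2090·9.54 = 9670.2 J goes to bring the ice to 0 °C, leaving 110762 J.
To melt every bit of ice: 0.485·334000 = 161990 J.
Since 110762 < 161990 J, not all the ice melts; equilibrium is at 0 °C.
m_melted·334000 = 110762  ⇒  m_melted ≈ 0.3316 kg.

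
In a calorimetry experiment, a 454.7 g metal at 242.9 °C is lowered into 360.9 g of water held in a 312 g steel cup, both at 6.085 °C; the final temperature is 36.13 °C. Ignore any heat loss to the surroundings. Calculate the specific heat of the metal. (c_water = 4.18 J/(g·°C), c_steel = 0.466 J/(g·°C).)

c ≈ 0.529 J/(g·°C)

Energy conservation, ΣQ = 0:
454.7·c·(36.13 − 242.9) + 360.9·4.18·(36.13 − 6.085) + 312·0.466·(36.13 − 6.085) = 0
-94018 c = -49693
c = -49693/-94018 ≈ 0.5285 J/(g·°C)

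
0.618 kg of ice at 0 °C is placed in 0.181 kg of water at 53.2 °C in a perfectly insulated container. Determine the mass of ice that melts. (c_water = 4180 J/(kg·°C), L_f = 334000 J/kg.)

m_melted ≈ 0.121 kg

Cooling the water to 0 °C releases 0.181×4180×53.2 = 40250 J.
To melt every bit of ice: 0.618×334000 = 206412 J.
That's not enough to melt it all — equilibrium is at 0 °C with ice remaining.
m_melted×334000 = 40250  ⇒  m_melted ≈ 0.1205 kg.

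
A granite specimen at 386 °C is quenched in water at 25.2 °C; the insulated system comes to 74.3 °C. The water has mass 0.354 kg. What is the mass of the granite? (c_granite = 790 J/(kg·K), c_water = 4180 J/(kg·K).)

m ≈ 0.295 kg

Energy conservation, ΣQ = 0:
m×790×(74.3 − 386) + 0.354×4180×(74.3 − 25.2) = 0
-246243 m = -72654
m = -72654/-246243 ≈ 0.2951 kg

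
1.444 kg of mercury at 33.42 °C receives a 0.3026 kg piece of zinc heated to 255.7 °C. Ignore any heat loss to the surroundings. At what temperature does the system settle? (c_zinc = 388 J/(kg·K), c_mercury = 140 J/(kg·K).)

T_f ≈ 115.1 °C

Energy conservation, ΣQ = 0:
0.3026·388·(T − 255.7) + 1.444·140·(T − 33.42) = 0
117.41(T − 255.7) + 202.16(T − 33.42) = 0
(117.41 + 202.16) T = 117.41·255.7 + 202.16·33.42
T = 36778/319.57 ≈ 115.09 °C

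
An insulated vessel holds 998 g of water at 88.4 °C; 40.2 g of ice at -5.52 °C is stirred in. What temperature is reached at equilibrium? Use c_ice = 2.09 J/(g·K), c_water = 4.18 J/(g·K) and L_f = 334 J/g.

T_f ≈ 81.8 °C

Conservation of energy gives ΣQ = 0:
warm ice to 0 °C: 40.2·2.09·(0 − (-5.52)) = 463.78; fusion: m_ice L_f = 40.2·334 = 13427; warm the meltwater: 168.04 T; water: 4171.6(T − 88.4)
4339.7 T = 368773 − 13891 = 354882
T ≈ 81.78 °C. Since T > 0 °C, the all-ice-melts assumption holds.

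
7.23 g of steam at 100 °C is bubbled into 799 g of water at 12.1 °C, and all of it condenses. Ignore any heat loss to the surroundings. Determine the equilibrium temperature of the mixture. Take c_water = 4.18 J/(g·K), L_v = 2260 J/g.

T_f ≈ 17.7 °C

Energy conservation, ΣQ = 0:
condense steam: −7.23·2260 = −16340
  condensed water 100 °C→T: 30.22(T − 100)
  water warms: 799·4.18·(T − 12.1) = 3339.8(T − 12.1)
3370 T = 16340 + 3022.1 + 40412 = 59774
T ≈ 17.74 °C (< 100 °C, so full condensation is consistent).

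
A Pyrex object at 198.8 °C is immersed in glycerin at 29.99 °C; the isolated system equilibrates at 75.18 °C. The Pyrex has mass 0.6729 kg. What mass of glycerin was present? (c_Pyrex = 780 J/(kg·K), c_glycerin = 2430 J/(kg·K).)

m ≈ 0.591 kg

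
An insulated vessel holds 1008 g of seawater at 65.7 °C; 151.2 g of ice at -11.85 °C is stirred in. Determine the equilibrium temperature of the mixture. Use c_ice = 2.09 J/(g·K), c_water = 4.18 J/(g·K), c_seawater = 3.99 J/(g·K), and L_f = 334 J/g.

T_f ≈ 45.1 °C

Energy conservation, ΣQ = 0:
warm ice to 0 °C: 151.2×2.09×(0 − (-11.85)) = 3744.7
  latent heat to melt: 151.2×334 = 50501
  warm the meltwater: 632.02 T
  seawater: 4021.9(T − 65.7)
4653.9 T = 264240 − 54245 = 209995
T ≈ 45.12 °C. Since T > 0 °C, the all-ice-melts assumption holds.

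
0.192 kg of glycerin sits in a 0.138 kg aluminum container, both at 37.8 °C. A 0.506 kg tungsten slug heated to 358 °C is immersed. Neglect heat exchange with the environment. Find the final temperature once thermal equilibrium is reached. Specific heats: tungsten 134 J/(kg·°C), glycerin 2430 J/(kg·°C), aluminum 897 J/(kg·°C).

T_f ≈ 70.8 °C

Heat gained plus heat lost sum to zero:
0.506×134×(T − 358) + 0.192×2430×(T − 37.8) + 0.138×897×(T − 37.8) = 0
(67.8 + 466.56 + 123.79) T = 67.8×358 + 466.56×37.8 + 123.79×37.8
T = 46589/658.15 ≈ 70.79 °C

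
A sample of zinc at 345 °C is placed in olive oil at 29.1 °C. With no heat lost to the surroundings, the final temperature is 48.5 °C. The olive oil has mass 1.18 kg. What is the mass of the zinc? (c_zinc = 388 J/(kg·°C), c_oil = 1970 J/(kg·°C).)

|Q_zinc| = |Q_oil|:
m×388×(345 − 48.5) = 1.18×1970×(48.5 − 29.1)
115042 m = 45097  ⇒  m ≈ 0.392 kg

m ≈ 0.392 kg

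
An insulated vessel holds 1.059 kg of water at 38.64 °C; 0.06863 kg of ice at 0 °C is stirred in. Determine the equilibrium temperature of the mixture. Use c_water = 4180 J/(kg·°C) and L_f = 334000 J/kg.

T_f ≈ 31.4 °C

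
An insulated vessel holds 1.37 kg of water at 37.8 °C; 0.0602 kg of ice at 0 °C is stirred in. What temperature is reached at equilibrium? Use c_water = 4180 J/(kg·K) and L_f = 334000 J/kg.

Let T be the final temperature. ΣQ_i = 0:
melt ice: 0.0602·334000 = 20107; meltwater 0→T: 0.0602·4180·T = 251.64 T; water cools: 1.37·4180·(T − 37.8) = 5726.6(T − 37.8)
5978.2 T = 216465 − 20107 = 196359
T ≈ 32.85 °C — above 0 °C, consistent with complete melting.

T_f ≈ 32.8 °C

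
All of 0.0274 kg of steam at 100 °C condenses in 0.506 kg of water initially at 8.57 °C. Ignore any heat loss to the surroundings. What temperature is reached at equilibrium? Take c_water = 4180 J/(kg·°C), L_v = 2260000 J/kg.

T_f ≈ 41.0 °C

Heat gained plus heat lost sum to zero:
steam→water at 100 °C releases m L_v = 0.0274·2260000 = 61924; condensate cools 100→T: 0.0274·4180·(T − 100) = 114.53(T − 100); original water: 2115.1(T − 8.57)
2229.6 T = 61924 + 11453 + 18126 = 91503
T ≈ 41.04 °C, under the boiling point, so the assumption holds.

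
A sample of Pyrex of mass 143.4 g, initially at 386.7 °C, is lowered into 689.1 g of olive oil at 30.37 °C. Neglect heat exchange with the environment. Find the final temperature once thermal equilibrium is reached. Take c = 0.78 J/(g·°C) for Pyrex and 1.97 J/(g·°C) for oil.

Heat gained plus heat lost sum to zero:
143.4·0.78·(T − 386.7) + 689.1·1.97·(T − 30.37) = 0
(111.85 + 1357.5) T = 111.85·386.7 + 1357.5·30.37
T = 84481/1469.4 ≈ 57.49 °C

T_f ≈ 57.5 °C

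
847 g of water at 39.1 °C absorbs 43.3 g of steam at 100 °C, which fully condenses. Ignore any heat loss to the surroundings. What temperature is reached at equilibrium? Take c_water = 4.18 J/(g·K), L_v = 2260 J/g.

T_f ≈ 68.4 °C

Let T be the final temperature. ΣQ_i = 0:
steam→water at 100 °C releases m L_v = 43.3·2260 = 97858
  condensed water 100 °C→T: 180.99(T − 100)
  water warms: 847·4.18·(T − 39.1) = 3540.5(T − 39.1)
3721.5 T = 97858 + 18099 + 138432 = 254389
T ≈ 68.36 °C (< 100 °C, so full condensation is consistent).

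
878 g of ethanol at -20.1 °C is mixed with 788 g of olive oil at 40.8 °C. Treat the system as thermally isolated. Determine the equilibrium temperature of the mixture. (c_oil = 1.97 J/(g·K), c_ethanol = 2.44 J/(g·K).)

T_f ≈ 5.5 °C

T_f = Σ m_i c_i T_i / Σ m_i c_i:
T_f = (1552.4×40.8 + 2142.3×(-20.1)) / (1552.4 + 2142.3)
    = 20276 / 3694.7 ≈ 5.49 °C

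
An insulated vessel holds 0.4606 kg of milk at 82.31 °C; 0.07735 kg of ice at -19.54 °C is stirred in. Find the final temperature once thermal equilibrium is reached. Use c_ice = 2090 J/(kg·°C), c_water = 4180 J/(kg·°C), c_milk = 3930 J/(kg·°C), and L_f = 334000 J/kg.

Setting the total heat transfer to zero:
warm ice to 0 °C: 0.07735×2090×(0 − (-19.54)) = 3158.9; latent heat to melt: 0.07735×334000 = 25835; warm the meltwater: 323.32 T; milk: 1810.2(T − 82.31)
2133.5 T = 148994 − 28994 = 120000
T ≈ 56.25 °C (positive, so assuming full melt was valid).

T_f ≈ 56.2 °C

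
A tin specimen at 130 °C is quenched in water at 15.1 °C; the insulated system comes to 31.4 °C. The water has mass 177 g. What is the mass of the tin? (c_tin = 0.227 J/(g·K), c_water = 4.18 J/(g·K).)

m ≈ 539 g

Net heat exchanged in the isolated system is zero:
m×0.227×(31.4 − 130) + 177×4.18×(31.4 − 15.1) = 0
-22.38 m = -12060
m = -12060/-22.38 ≈ 538.8 g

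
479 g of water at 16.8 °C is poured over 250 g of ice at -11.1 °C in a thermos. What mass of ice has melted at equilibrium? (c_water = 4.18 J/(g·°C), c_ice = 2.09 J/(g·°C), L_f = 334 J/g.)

m_melted ≈ 83.3 g

Cooling the water to 0 °C releases 479·4.18·16.8 = 33637 J.
Of that, 250·2.09·11.1 = 5799.8 J goes to bring the ice to 0 °C, leaving 27838 J.
To melt every bit of ice: 250·334 = 83500 J.
Since 27838 < 83500 J, not all the ice melts; equilibrium is at 0 °C.
Mass melted = 27838/334 ≈ 83.35 g.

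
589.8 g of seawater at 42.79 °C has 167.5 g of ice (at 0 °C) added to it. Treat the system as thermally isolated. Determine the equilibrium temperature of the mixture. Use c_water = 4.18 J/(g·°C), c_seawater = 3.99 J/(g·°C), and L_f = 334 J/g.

T_f ≈ 14.7 °C

Heat gained plus heat lost sum to zero:
latent heat to melt: 167.5×334 = 55945; meltwater 0→T: 167.5×4.18×T = 700.15 T; seawater: 2353.3(T − 42.79)
3053.5 T = 100698 − 55945 = 44753
T ≈ 14.66 °C (positive, so assuming full melt was valid).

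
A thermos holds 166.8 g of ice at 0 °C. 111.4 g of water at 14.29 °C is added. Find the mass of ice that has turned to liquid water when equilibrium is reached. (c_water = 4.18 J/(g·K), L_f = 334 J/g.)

Water can give up m c ΔT = 111.4·4.18·14.29 = 6654.2 J before reaching 0 °C.
Fully melting the ice requires m_ice L_f = 166.8·334 = 55711 J.
That's not enough to melt it all — equilibrium is at 0 °C with ice remaining.
m_melt = 6654.2 / L_f = 19.92 g.

m_melted ≈ 19.9 g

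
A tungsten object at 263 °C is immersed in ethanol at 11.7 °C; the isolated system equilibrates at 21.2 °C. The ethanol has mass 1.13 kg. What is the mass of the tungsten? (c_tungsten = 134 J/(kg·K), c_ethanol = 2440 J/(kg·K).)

m ≈ 0.808 kg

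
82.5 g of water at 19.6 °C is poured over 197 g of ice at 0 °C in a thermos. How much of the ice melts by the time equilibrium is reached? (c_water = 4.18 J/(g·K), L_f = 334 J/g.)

m_melted ≈ 20.2 g

Cooling the water to 0 °C releases 82.5·4.18·19.6 = 6759.1 J.
Melting all 197 g of ice would need 197·334 = 65798 J.
That's not enough to melt it all — equilibrium is at 0 °C with ice remaining.
Mass melted = 6759.1/334 ≈ 20.24 g.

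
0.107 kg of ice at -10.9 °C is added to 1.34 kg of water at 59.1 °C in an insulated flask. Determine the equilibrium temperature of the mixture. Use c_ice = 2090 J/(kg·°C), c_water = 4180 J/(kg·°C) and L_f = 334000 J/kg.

Energy balance with sensible and latent terms:
warm ice to 0 °C: 0.107·2090·(0 − (-10.9)) = 2437.6; latent heat to melt: 0.107·334000 = 35738; warm the meltwater: 447.26 T; water: 5601.2(T − 59.1)
6048.5 T = 331031 − 38176 = 292855
T ≈ 48.42 °C — above 0 °C, consistent with complete melting.

T_f ≈ 48.4 °C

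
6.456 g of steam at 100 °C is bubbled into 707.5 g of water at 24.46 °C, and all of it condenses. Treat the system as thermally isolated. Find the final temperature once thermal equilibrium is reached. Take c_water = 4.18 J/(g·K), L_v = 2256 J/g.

Setting the total heat transfer to zero:
condense steam: −6.456×2256 = −14565
  condensed water 100 °C→T: 26.99(T − 100)
  water warms: 707.5×4.18×(T − 24.46) = 2957.3(T − 24.46)
2984.3 T = 14565 + 2698.6 + 72337 = 89600
T ≈ 30.02 °C — below 100 °C, confirming all the steam condensed.

T_f ≈ 30.0 °C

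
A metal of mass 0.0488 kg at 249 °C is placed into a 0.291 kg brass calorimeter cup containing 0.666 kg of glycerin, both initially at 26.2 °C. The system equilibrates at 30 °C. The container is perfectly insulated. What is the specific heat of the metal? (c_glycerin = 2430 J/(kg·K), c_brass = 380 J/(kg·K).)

Conservation of energy gives ΣQ = 0:
0.0488×c×(30 − 249) + 0.666×2430×(30 − 26.2) + 0.291×380×(30 − 26.2) = 0
-10.69 c = -6570
c = -6570/-10.69 ≈ 614.8 J/(kg·K)

c ≈ 615 J/(kg·K)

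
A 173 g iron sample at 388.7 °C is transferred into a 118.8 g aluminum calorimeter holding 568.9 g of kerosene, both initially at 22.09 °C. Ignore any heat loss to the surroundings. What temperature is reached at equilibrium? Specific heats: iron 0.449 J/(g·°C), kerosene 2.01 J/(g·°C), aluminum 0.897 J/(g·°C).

T_f ≈ 43.5 °C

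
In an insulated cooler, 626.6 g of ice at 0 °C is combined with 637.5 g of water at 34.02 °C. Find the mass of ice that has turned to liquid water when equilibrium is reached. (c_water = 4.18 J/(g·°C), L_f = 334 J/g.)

m_melted ≈ 271 g

Cooling the water to 0 °C releases 637.5·4.18·34.02 = 90655 J.
Melting all 626.6 g of ice would need 626.6·334 = 209284 J.
That's not enough to melt it all — equilibrium is at 0 °C with ice remaining.
m_melt = 90655 / L_f = 271.4 g.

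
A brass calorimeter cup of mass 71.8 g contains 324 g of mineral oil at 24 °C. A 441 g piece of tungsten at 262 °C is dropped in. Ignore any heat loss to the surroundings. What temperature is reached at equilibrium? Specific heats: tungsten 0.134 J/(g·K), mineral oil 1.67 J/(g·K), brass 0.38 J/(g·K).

T_f = Σ m_i c_i T_i / Σ m_i c_i:
T_f = (59.09·262 + 541.08·24 + 27.28·24) / (59.09 + 541.08 + 27.28)
    = 29123 / 627.46 ≈ 46.41 °C

T_f ≈ 46.4 °C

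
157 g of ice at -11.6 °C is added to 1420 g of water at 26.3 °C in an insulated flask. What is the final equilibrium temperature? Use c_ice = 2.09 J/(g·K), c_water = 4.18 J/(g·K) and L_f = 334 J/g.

Energy conservation, ΣQ = 0:
warm ice to 0 °C: 157·2.09·(0 − (-11.6)) = 3806.3; melt ice: 157·334 = 52438; warm the meltwater: 656.26 T; water cools: 1420·4.18·(T − 26.3) = 5935.6(T − 26.3)
6591.9 T = 156106 − 56244 = 99862
T ≈ 15.15 °C. Since T > 0 °C, the all-ice-melts assumption holds.

T_f ≈ 15.1 °C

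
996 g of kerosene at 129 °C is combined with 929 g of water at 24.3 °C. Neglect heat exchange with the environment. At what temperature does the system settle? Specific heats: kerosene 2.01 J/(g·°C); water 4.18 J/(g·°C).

T_f ≈ 59.9 °C

T_f is the heat-capacity-weighted average of the initial temperatures:
T_f = (2002·129 + 3883.2·24.3) / (2002 + 3883.2)
    = 352615 / 5885.2 ≈ 59.92 °C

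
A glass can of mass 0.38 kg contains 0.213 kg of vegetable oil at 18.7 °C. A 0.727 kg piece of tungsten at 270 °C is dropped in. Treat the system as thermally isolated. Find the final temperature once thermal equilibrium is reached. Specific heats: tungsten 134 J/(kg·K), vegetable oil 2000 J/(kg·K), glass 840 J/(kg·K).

Conservation of energy gives ΣQ = 0:
0.727×134×(T − 270) + 0.213×2000×(T − 18.7) + 0.38×840×(T − 18.7) = 0
842.62 T = 40238
T = 40238 / 842.62 = 47.8 °C

T_f ≈ 47.8 °C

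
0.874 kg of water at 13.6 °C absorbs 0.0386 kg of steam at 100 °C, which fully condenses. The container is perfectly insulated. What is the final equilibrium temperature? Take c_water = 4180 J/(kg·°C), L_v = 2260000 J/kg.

Conservation of energy gives ΣQ = 0:
condense steam: −0.0386×2260000 = −87236; condensed water 100 °C→T: 161.35(T − 100); original water: 3653.3(T − 13.6)
3814.7 T = 87236 + 16135 + 49685 = 153056
T ≈ 40.12 °C, under the boiling point, so the assumption holds.

T_f ≈ 40.1 °C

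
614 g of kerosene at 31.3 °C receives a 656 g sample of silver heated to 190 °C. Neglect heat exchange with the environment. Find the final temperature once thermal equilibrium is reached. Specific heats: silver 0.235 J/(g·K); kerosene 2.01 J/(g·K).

T_f ≈ 48.9 °C

Heat gained plus heat lost sum to zero:
656·0.235·(T − 190) + 614·2.01·(T − 31.3) = 0
154.16(T − 190) + 1234.1(T − 31.3) = 0
(154.16 + 1234.1) T = 154.16·190 + 1234.1·31.3
T = 67919 / 1388.3 = 48.9 °C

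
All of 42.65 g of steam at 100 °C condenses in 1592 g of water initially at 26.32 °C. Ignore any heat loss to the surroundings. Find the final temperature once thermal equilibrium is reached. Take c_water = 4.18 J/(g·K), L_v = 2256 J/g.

T_f ≈ 42.3 °C

Energy conservation, ΣQ = 0:
latent heat released on condensation: 42.65×2256 = 96218; condensate cools 100→T: 42.65×4.18×(T − 100) = 178.28(T − 100); water warms: 1592×4.18×(T − 26.32) = 6654.6(T − 26.32)
6832.8 T = 96218 + 17828 + 175148 = 289194
T ≈ 42.32 °C (< 100 °C, so full condensation is consistent).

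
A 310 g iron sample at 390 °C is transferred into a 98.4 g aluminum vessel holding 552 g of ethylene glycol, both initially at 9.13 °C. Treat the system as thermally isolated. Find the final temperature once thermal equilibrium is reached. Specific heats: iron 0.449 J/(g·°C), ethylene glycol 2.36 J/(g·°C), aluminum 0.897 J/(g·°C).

T_f is the heat-capacity-weighted average of the initial temperatures:
T_f = (139.19*390 + 1302.7*9.13 + 88.26*9.13) / (139.19 + 1302.7 + 88.26)
    = 66984 / 1530.2 ≈ 43.78 °C

T_f ≈ 43.8 °C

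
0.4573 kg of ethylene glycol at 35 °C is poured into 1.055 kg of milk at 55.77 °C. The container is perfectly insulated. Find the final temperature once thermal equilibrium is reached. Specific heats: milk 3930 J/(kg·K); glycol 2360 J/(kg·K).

T_f ≈ 51.5 °C

Let T be the final temperature. ΣQ_i = 0:
1.055*3930*(T − 55.77) + 0.4573*2360*(T − 35) = 0
(4146.1 + 1079.2) T = 4146.1*55.77 + 1079.2*35
T = 269004/5225.4 ≈ 51.48 °C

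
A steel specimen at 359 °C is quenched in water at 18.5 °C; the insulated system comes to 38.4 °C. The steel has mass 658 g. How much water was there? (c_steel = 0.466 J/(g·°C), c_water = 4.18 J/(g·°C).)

m ≈ 1180 g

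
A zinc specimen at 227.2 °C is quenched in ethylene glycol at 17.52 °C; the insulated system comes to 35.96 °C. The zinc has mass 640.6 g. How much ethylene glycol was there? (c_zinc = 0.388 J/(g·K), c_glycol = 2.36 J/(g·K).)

Heat lost by the zinc = heat gained by the glycol:
640.6·0.388·(227.2 − 35.96) = m·2.36·(35.96 − 17.52)
43.52 m = 47533  ⇒  m ≈ 1092 g

m ≈ 1090 g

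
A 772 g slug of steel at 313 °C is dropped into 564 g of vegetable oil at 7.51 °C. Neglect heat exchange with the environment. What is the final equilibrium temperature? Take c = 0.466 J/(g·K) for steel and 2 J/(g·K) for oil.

T_f ≈ 81.4 °C

Set heat shed by the hot body equal to heat absorbed by the cold body:
772×0.466×(313 − T) = 564×2×(T − 7.51)
359.75(313 − T) = 1128(T − 7.51)
1487.8 T = 121074  ⇒  T ≈ 81.38 °C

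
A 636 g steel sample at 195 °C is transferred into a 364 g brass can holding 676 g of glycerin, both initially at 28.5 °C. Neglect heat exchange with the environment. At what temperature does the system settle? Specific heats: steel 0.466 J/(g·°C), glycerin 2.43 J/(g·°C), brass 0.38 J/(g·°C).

Conservation of energy gives ΣQ = 0:
636·0.466·(T − 195) + 676·2.43·(T − 28.5) + 364·0.38·(T − 28.5) = 0
(296.38 + 1642.7 + 138.32) T = 296.38·195 + 1642.7·28.5 + 138.32·28.5
T ≈ 52.25 °C

T_f ≈ 52.3 °C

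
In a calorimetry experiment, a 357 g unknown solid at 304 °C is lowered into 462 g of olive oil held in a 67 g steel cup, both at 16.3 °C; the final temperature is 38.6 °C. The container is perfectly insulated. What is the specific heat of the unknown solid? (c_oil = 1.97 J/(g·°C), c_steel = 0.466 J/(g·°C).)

c ≈ 0.222 J/(g·°C)

Conservation of energy gives ΣQ = 0:
357×c×(38.6 − 304) + 462×1.97×(38.6 − 16.3) + 67×0.466×(38.6 − 16.3) = 0
-94748 c = -20992
c = -20992/-94748 ≈ 0.2216 J/(g·°C)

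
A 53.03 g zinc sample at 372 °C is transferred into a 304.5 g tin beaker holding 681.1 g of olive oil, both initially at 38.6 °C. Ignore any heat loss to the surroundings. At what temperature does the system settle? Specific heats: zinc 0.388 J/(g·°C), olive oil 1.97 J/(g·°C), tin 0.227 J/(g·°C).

T_f ≈ 43.4 °C

Setting the total heat transfer to zero:
53.03·0.388·(T − 372) + 681.1·1.97·(T − 38.6) + 304.5·0.227·(T − 38.6) = 0
(20.58 + 1341.8 + 69.12) T = 20.58·372 + 1341.8·38.6 + 69.12·38.6
T = 62114/1431.5 ≈ 43.39 °C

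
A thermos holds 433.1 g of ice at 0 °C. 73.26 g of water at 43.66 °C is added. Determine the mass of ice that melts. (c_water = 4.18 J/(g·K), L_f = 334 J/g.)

m_melted ≈ 40 g

Heat available from the water dropping to 0 °C: 73.26·4.18·43.66 = 13370 J.
Melting all 433.1 g of ice would need 433.1·334 = 144655 J.
That's not enough to melt it all — equilibrium is at 0 °C with ice remaining.
Mass melted = 13370/334 ≈ 40.03 g.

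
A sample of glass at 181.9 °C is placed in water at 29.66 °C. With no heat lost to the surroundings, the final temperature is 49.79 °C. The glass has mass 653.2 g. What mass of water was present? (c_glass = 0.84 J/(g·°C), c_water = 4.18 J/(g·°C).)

m ≈ 861 g

|Q_glass| = |Q_water|:
653.2·0.84·(181.9 − 49.79) = m·4.18·(49.79 − 29.66)
84.14 m = 72487  ⇒  m ≈ 861.5 g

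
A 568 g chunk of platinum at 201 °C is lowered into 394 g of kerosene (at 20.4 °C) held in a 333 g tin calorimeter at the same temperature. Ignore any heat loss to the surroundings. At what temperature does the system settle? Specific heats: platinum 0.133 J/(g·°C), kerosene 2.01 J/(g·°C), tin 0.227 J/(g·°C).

Setting the total heat transfer to zero:
568·0.133·(T − 201) + 394·2.01·(T − 20.4) + 333·0.227·(T − 20.4) = 0
75.54(T − 201) + 791.94(T − 20.4) + 75.59(T − 20.4) = 0
943.07 T = 32882
T = 32882/943.07 ≈ 34.87 °C

T_f ≈ 34.9 °C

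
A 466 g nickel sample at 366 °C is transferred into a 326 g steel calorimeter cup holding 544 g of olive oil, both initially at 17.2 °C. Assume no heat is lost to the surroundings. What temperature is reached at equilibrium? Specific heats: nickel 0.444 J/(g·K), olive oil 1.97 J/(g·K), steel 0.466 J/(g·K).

T_f = Σ m_i c_i T_i / Σ m_i c_i:
T_f = (206.9×366 + 1071.7×17.2 + 151.92×17.2) / (206.9 + 1071.7 + 151.92)
    = 96773 / 1430.5 ≈ 67.65 °C

T_f ≈ 67.6 °C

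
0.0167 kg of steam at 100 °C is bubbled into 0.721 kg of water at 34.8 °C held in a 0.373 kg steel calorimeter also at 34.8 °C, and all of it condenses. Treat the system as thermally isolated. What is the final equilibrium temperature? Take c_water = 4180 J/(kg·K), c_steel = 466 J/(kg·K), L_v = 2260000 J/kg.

T_f ≈ 47.8 °C

Energy conservation, ΣQ = 0:
steam→water at 100 °C releases m L_v = 0.0167·2260000 = 37742
  condensed water 100 °C→T: 69.81(T − 100)
  original water: 3013.8(T − 34.8)
  cup: 173.82(T − 34.8)
3257.4 T = 37742 + 6980.6 + 110928 = 155651
T ≈ 47.78 °C, under the boiling point, so the assumption holds.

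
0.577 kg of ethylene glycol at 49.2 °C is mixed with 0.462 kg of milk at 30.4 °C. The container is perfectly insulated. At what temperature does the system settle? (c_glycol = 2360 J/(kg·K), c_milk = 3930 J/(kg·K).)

T_f ≈ 38.5 °C

Energy conservation, ΣQ = 0:
0.577×2360×(T − 49.2) + 0.462×3930×(T − 30.4) = 0
(1361.7 + 1815.7) T = 1361.7×49.2 + 1815.7×30.4
T ≈ 38.46 °C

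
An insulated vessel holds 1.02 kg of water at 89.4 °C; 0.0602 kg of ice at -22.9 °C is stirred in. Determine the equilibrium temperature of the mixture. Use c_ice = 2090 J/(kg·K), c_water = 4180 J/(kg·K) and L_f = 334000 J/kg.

T_f ≈ 79.3 °C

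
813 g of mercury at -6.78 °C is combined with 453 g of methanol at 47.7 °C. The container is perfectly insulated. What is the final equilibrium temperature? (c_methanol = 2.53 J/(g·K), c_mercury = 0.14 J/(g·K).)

Set heat shed by the hot body equal to heat absorbed by the cold body:
453*2.53*(47.7 − T) = 813*0.14*(T − (-6.78))
1146.1(47.7 − T) = 113.82(T − (-6.78))
1259.9 T = 53897  ⇒  T ≈ 42.78 °C

T_f ≈ 42.8 °C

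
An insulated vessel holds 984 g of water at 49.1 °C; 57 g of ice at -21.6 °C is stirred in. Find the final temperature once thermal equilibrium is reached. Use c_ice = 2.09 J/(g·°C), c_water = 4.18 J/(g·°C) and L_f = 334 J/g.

T_f ≈ 41.4 °C

Net heat exchanged in the isolated system is zero:
ice -21.6→0 °C: 57·2.09·21.6 = 2573.2; melt ice: 57·334 = 19038; warm the meltwater: 238.26 T; water cools: 984·4.18·(T − 49.1) = 4113.1(T − 49.1)
4351.4 T = 201954 − 21611 = 180343
T ≈ 41.45 °C — above 0 °C, consistent with complete melting.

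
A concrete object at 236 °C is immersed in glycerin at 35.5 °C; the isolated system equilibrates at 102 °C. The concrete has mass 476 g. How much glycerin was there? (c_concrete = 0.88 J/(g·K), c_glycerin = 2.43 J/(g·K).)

Energy conservation, ΣQ = 0:
476·0.88·(102 − 236) + m·2.43·(102 − 35.5) = 0
161.59 m = 56130
m = 56130/161.59 ≈ 347.3 g

m ≈ 347 g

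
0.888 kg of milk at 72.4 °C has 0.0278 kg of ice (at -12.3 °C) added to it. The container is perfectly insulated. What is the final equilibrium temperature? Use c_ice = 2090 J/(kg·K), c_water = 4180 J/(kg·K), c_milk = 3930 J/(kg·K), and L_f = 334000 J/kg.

T_f ≈ 67.3 °C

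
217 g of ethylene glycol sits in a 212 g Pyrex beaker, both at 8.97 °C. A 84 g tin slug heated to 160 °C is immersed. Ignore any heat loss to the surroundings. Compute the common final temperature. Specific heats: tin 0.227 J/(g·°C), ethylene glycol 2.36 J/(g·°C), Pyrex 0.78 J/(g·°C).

Heat gained plus heat lost sum to zero:
84·0.227·(T − 160) + 217·2.36·(T − 8.97) + 212·0.78·(T − 8.97) = 0
19.07(T − 160) + 512.12(T − 8.97) + 165.36(T − 8.97) = 0
696.55 T = 9127.9
T ≈ 13.10 °C

T_f ≈ 13.1 °C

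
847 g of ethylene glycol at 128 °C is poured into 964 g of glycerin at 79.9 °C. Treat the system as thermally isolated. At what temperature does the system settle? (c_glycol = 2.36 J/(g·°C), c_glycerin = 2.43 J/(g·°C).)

T_f ≈ 102.0 °C

Set heat shed by the hot body equal to heat absorbed by the cold body:
847*2.36*(128 − T) = 964*2.43*(T − 79.9)
1998.9(128 − T) = 2342.5(T − 79.9)
4341.4 T = 443029  ⇒  T ≈ 102.05 °C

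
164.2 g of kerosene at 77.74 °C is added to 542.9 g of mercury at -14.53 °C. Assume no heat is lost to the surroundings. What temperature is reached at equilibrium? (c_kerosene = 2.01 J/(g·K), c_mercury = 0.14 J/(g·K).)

Heat gained plus heat lost sum to zero:
164.2×2.01×(T − 77.74) + 542.9×0.14×(T − (-14.53)) = 0
406.05 T = 24553
T = 24553 / 406.05 = 60.5 °C

T_f ≈ 60.5 °C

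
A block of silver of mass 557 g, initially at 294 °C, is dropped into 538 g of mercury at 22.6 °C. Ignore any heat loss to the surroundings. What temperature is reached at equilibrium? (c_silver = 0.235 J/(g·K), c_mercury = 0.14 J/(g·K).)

Setting the total heat transfer to zero:
557×0.235×(T − 294) + 538×0.14×(T − 22.6) = 0
(130.89 + 75.32) T = 130.89×294 + 75.32×22.6
T = 40185 / 206.21 = 195 °C

T_f ≈ 194.9 °C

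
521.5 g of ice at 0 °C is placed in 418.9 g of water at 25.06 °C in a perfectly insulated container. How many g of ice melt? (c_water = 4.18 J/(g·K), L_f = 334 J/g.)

Cooling the water to 0 °C releases 418.9·4.18·25.06 = 43880 J.
To melt every bit of ice: 521.5·334 = 174181 J.
That's not enough to melt it all — equilibrium is at 0 °C with ice remaining.
m_melt = 43880 / L_f = 131.4 g.

m_melted ≈ 131 g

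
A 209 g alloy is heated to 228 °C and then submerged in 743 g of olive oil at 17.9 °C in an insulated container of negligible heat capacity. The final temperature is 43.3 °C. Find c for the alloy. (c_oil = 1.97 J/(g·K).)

m_s c (T_s − T_f) = m_oil c_oil (T_f − T_0):
209×c×(228 − 43.3) = 743×1.97×(43.3 − 17.9)
38602 c = 37178  ⇒  c ≈ 0.9631 J/(g·K)

c ≈ 0.963 J/(g·K)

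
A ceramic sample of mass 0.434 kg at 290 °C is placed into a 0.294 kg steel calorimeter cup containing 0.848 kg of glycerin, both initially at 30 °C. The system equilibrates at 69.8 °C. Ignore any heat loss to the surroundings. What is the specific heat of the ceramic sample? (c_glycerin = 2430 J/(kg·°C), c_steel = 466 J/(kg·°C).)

c ≈ 915 J/(kg·°C)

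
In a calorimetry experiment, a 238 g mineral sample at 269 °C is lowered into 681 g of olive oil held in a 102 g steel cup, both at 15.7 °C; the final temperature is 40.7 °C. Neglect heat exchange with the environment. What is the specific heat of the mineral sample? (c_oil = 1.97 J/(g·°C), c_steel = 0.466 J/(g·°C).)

c ≈ 0.639 J/(g·°C)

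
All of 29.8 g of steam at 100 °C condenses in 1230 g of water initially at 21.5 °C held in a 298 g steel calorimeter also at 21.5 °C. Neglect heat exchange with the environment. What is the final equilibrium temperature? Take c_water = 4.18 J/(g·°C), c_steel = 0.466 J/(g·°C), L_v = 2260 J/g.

Sum of m c ΔT and latent-heat terms is zero:
latent heat released on condensation: 29.8×2260 = 67348; condensed water 100 °C→T: 124.56(T − 100); water warms: 1230×4.18×(T − 21.5) = 5141.4(T − 21.5); cup: 138.87(T − 21.5)
5404.8 T = 67348 + 12456 + 113526 = 193330
T ≈ 35.77 °C — below 100 °C, confirming all the steam condensed.

T_f ≈ 35.8 °C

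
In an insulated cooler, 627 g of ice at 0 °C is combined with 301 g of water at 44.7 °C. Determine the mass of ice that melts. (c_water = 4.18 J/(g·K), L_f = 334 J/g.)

Heat available from the water dropping to 0 °C: 301·4.18·44.7 = 56241 J.
Fully melting the ice requires m_ice L_f = 627·334 = 209418 J.
That's not enough to melt it all — equilibrium is at 0 °C with ice remaining.
m_melt = 56241 / L_f = 168.4 g.

m_melted ≈ 168 g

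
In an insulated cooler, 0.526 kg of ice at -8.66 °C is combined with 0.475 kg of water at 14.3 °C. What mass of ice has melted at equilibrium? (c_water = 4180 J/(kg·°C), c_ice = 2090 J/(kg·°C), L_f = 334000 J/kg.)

m_melted ≈ 0.0565 kg

Water can give up m c ΔT = 0.475×4180×14.3 = 28393 J before reaching 0 °C.
Warming the ice to 0 °C takes 0.526×2090×8.66 = 9520.3 J, leaving 18872 J for melting.
Fully melting the ice requires m_ice L_f = 0.526×334000 = 175684 J.
Since 18872 < 175684 J, not all the ice melts; equilibrium is at 0 °C.
Mass melted = 18872/334000 ≈ 0.0565 kg.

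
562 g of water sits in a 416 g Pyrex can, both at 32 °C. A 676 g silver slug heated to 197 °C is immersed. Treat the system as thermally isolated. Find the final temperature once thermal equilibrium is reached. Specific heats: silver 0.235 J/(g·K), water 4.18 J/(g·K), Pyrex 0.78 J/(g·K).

With ΣQ=0 the equilibrium temperature is the m·c-weighted mean:
T_f = (158.86×197 + 2349.2×32 + 324.48×32) / (158.86 + 2349.2 + 324.48)
    = 116852 / 2832.5 ≈ 41.25 °C

T_f ≈ 41.3 °C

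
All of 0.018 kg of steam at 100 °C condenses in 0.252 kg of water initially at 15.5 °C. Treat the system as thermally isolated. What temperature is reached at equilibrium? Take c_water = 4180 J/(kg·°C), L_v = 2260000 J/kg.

T_f ≈ 57.2 °C

Net heat exchanged in the isolated system is zero:
latent heat released on condensation: 0.018·2260000 = 40680; condensed water 100 °C→T: 75.24(T − 100); original water: 1053.4(T − 15.5)
1128.6 T = 40680 + 7524 + 16327 = 64531
T ≈ 57.18 °C, under the boiling point, so the assumption holds.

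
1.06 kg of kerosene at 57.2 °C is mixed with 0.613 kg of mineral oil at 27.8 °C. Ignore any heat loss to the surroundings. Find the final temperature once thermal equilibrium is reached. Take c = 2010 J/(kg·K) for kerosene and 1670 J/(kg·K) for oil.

T_f ≈ 47.7 °C

Setting the total heat transfer to zero:
1.06·2010·(T − 57.2) + 0.613·1670·(T − 27.8) = 0
(2130.6 + 1023.7) T = 2130.6·57.2 + 1023.7·27.8
T ≈ 47.66 °C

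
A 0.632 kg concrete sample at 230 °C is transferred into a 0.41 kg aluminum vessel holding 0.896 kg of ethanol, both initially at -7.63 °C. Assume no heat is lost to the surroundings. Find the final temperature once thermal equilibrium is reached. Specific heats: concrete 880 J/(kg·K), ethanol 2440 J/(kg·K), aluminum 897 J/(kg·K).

Heat gained plus heat lost sum to zero:
0.632×880×(T − 230) + 0.896×2440×(T − (-7.63)) + 0.41×897×(T − (-7.63)) = 0
3110.2 T = 108430
T ≈ 34.86 °C

T_f ≈ 34.9 °C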